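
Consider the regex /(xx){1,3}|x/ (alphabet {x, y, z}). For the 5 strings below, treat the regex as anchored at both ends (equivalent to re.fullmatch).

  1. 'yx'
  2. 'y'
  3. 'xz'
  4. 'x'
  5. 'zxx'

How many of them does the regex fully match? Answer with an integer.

1 → no match
2 → no match
3 → no match
4 → match
5 → no match
Total matched: 1

1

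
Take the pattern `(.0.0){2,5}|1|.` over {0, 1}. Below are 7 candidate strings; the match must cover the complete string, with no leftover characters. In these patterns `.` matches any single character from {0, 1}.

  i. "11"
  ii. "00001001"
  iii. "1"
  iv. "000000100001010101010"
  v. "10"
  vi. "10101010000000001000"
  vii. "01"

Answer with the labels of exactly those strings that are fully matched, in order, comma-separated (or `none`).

iii, vi

i. "11" → no match
ii. "00001001" → no match
iii. "1" → match
iv → no match
v. "10" → no match
vi → match
vii. "01" → no match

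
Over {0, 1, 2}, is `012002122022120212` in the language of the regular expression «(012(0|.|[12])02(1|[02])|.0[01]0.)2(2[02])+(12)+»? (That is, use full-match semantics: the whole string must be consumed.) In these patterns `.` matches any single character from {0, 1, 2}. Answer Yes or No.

No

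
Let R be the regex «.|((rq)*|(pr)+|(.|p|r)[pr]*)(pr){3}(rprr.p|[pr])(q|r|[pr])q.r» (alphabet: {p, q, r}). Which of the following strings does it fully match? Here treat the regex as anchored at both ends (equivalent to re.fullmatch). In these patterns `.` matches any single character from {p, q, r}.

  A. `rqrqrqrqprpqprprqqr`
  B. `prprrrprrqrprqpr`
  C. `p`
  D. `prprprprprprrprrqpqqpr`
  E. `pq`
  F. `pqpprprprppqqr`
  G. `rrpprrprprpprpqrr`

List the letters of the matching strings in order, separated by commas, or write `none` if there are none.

A → no match
B → no match
C → match
D → match
E → no match
F → no match
G → no match

C, D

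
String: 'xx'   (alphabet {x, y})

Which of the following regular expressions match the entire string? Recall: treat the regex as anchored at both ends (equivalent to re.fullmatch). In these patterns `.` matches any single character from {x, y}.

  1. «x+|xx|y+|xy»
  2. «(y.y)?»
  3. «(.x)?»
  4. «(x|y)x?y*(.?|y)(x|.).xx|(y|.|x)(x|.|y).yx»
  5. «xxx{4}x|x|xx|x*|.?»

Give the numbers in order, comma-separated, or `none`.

1, 3, 5

1 → match
2 → no match
3 → match
4 → no match
5 → match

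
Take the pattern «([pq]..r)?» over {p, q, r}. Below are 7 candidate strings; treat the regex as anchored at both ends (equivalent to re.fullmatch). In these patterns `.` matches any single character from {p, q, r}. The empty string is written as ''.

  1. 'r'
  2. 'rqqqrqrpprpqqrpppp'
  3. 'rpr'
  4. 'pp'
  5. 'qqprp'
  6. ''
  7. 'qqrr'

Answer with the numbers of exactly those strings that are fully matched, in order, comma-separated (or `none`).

6, 7

1 → no match
2 → no match
3 → no match
4 → no match
5 → no match
6 → match
7 → match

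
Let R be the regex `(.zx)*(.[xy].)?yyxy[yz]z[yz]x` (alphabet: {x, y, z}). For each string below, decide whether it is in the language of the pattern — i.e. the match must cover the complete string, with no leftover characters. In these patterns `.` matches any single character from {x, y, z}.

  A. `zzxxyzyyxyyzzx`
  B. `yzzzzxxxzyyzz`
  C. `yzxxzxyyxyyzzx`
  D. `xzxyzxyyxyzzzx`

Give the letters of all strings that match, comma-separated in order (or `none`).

A → match
B → no match — must end with `x`
C → match
D → match

A, C, D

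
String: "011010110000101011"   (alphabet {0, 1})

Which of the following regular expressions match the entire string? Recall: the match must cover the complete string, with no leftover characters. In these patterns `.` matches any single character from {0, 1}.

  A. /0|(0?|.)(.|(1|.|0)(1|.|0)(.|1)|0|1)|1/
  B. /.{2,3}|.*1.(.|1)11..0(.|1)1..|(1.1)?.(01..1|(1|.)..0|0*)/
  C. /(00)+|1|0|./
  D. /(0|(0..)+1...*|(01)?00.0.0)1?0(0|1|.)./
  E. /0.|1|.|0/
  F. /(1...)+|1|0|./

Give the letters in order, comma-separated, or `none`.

A → no match
B → no match
C → no match
D → match
E → no match
F → no match

D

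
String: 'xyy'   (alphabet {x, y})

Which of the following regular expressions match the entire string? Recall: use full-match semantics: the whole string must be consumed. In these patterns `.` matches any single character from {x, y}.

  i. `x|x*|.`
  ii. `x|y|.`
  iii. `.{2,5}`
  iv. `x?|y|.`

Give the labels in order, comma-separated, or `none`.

i → no match
ii → no match
iii → match
iv → no match

iii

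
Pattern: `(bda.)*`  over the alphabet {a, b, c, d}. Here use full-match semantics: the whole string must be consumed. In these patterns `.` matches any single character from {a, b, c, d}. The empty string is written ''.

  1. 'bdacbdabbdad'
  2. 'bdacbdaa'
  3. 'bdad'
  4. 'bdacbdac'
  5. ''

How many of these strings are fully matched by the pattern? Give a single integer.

5

1 → match
2 → match
3 → match
4 → match
5 → match
Total matched: 5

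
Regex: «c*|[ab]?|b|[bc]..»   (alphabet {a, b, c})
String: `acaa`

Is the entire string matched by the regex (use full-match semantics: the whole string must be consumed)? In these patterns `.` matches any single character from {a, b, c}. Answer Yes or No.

No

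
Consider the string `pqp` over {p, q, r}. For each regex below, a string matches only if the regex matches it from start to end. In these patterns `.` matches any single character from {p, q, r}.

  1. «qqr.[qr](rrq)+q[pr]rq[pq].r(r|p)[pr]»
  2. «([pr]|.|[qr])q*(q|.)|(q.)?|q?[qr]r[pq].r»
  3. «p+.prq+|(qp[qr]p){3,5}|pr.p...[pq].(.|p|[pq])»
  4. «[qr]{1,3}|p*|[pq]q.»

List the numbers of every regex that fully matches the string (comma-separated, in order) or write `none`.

1 → no match — must start with `qqr`
2 → match
3 → no match
4 → match

2, 4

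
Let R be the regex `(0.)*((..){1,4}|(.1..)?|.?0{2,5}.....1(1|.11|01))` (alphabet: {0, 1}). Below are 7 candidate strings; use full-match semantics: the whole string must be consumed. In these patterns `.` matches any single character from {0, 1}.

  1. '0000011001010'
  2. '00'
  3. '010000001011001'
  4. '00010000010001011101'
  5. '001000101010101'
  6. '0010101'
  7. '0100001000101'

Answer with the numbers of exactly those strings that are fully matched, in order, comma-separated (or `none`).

1 → no match
2 → match
3 → no match
4 → match
5 → no match
6 → no match
7 → match

2, 4, 7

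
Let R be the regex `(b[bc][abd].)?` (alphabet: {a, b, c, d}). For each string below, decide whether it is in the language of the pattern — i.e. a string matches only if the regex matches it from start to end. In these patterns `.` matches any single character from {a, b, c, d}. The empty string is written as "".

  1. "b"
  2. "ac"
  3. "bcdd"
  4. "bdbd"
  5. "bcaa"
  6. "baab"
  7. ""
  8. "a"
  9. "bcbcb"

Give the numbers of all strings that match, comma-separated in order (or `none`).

3, 5, 7

1 → no match
2 → no match
3 → match
4 → no match
5 → match
6 → no match
7 → match
8 → no match
9 → no match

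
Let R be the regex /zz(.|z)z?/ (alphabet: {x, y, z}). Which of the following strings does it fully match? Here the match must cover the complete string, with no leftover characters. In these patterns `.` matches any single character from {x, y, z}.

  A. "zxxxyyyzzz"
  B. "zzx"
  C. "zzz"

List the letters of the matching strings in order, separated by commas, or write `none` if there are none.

B, C

A → no match — must start with "zz"
B → match
C → match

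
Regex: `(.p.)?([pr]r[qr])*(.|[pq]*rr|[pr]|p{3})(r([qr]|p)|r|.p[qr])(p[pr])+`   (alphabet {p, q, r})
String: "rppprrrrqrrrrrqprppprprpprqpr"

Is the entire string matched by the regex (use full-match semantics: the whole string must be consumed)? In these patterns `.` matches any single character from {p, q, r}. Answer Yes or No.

No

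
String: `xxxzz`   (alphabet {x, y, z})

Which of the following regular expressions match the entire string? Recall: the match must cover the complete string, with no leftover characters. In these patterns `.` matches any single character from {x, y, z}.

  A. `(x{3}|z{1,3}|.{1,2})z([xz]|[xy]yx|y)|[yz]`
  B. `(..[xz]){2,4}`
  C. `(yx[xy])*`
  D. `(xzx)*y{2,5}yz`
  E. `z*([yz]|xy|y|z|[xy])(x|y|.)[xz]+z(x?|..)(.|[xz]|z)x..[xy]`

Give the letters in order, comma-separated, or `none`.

A → match
B → no match
C → no match
D → no match — must end with `yyz`
E → no match

A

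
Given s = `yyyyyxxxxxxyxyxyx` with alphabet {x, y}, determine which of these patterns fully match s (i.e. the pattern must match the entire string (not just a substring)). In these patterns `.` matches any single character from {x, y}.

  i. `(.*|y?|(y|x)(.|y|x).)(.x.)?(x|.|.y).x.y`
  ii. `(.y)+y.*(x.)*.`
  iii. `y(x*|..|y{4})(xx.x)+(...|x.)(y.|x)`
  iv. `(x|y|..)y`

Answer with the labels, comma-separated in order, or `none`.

i → no match — must end with `y`
ii → match
iii → match
iv → no match — must end with `y`

ii, iii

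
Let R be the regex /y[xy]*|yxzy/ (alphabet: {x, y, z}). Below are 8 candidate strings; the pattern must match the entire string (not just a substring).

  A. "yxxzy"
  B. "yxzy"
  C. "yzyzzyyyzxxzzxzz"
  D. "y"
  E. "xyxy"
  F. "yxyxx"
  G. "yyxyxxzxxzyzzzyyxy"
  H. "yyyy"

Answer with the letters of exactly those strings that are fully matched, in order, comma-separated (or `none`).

B, D, F, H

A → no match
B → match
C → no match
D → match
E → no match
F → match
G → no match
H → match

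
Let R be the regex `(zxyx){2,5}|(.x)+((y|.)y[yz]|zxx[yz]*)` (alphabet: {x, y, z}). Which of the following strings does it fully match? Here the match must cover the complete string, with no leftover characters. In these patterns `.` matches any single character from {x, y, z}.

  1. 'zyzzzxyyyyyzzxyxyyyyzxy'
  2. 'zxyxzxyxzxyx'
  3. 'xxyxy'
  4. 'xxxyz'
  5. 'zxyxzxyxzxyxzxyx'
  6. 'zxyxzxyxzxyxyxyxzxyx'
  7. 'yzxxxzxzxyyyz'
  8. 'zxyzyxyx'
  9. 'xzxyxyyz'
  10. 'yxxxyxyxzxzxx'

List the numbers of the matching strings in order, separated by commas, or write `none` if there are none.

2, 4, 5, 10

1 → no match
2 → match
3 → no match
4 → match
5 → match
6 → no match
7 → no match
8 → no match
9 → no match
10 → match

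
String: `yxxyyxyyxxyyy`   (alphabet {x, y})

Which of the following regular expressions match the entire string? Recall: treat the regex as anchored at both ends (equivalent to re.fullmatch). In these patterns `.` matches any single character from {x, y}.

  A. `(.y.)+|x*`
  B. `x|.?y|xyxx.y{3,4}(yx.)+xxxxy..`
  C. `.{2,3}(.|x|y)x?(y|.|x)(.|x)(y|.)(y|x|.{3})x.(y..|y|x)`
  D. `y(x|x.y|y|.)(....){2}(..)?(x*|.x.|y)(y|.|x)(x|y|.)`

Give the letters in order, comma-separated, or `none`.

A → no match
B → no match
C → match
D → match

C, D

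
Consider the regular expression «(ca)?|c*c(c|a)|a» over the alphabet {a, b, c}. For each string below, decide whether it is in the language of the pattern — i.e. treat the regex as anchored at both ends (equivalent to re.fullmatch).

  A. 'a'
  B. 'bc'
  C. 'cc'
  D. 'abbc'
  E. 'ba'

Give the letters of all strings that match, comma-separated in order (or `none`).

A, C

A. 'a' → match
B. 'bc' → no match
C. 'cc' → match
D. 'abbc' → no match
E. 'ba' → no match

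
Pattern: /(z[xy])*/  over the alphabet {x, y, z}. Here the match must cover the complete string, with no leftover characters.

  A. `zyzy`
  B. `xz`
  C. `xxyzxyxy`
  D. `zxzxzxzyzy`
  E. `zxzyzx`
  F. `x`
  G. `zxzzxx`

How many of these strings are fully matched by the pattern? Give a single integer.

3

A. `zyzy` → match
B. `xz` → no match
C. `xxyzxyxy` → no match
D. `zxzxzxzyzy` → match
E. `zxzyzx` → match
F. `x` → no match
G. `zxzzxx` → no match
Total matched: 3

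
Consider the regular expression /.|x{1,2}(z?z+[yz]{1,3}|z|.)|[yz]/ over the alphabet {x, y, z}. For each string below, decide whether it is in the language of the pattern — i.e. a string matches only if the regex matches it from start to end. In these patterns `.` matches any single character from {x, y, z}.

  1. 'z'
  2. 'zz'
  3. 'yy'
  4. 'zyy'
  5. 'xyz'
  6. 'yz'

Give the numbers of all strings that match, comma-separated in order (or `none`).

1 → match
2 → no match
3 → no match
4 → no match
5 → no match
6 → no match

1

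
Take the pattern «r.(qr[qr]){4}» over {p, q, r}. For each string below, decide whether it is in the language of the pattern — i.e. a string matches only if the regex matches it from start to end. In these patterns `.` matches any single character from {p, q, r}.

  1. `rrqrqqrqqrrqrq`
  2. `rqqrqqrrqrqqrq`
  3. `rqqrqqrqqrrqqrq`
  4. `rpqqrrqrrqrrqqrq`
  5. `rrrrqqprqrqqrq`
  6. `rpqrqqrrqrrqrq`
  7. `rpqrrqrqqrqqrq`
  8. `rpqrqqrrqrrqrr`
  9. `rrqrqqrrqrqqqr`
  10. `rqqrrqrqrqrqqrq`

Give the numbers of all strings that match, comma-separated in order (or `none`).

1 → match
2 → match
3 → no match
4 → no match
5 → no match
6 → match
7 → match
8 → match
9 → no match
10 → no match

1, 2, 6, 7, 8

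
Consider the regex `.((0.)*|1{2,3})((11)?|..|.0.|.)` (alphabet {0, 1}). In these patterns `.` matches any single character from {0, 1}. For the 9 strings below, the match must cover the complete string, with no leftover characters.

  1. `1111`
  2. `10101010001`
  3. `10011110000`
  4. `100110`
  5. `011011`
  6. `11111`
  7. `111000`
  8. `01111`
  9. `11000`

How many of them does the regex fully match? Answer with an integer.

1 → match
2 → match
3 → no match
4 → no match
5 → no match
6 → match
7 → match
8 → match
9 → no match
Total matched: 5

5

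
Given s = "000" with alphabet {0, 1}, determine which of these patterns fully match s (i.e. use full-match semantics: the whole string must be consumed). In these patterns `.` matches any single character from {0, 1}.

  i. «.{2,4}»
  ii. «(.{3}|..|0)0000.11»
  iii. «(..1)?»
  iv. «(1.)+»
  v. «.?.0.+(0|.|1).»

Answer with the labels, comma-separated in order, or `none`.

i → match
ii → no match — must end with "11"
iii → no match
iv → no match — must start with "1"
v → no match

i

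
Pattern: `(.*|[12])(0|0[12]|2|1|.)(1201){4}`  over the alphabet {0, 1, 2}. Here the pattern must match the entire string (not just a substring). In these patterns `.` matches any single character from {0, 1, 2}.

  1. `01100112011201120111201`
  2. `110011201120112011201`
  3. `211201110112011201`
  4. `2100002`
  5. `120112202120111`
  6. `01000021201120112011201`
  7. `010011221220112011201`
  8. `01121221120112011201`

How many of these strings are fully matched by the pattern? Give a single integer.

1 → no match
2 → match
3 → no match
4 → no match — must end with `1201`
5 → no match — must end with `1201`
6 → match
7 → no match
8 → no match
Total matched: 2

2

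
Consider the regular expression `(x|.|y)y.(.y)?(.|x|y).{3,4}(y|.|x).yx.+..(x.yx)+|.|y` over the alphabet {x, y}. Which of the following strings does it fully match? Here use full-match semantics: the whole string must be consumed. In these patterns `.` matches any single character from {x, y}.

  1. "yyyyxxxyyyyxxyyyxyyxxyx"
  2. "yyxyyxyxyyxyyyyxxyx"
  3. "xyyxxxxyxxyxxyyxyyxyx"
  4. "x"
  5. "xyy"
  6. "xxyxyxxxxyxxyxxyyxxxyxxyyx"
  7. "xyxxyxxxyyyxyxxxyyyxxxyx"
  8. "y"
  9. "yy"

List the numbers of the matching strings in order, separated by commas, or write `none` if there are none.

1, 2, 4, 7, 8

1 → match
2 → match
3 → no match
4 → match
5 → no match
6 → no match
7 → match
8 → match
9 → no match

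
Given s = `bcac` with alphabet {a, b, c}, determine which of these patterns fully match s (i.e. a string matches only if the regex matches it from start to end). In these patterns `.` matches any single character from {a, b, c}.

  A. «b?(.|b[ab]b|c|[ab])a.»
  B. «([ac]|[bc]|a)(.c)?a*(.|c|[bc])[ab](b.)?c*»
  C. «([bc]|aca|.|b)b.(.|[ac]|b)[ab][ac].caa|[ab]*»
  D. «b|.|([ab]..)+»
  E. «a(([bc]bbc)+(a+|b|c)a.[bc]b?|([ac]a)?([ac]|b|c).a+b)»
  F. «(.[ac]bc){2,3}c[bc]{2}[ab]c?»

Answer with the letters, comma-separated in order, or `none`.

A → match
B → match
C → no match
D → no match
E → no match — must start with `a`
F → no match

A, B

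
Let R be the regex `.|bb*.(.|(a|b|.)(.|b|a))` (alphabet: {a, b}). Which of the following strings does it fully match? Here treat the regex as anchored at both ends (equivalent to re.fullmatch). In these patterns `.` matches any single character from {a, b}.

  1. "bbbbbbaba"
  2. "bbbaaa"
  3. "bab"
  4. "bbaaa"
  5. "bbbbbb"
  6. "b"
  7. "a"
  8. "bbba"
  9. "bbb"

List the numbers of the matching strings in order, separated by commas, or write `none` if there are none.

1, 2, 3, 4, 5, 6, 7, 8, 9

1. "bbbbbbaba" → match
2. "bbbaaa" → match
3. "bab" → match
4. "bbaaa" → match
5. "bbbbbb" → match
6. "b" → match
7. "a" → match
8. "bbba" → match
9. "bbb" → match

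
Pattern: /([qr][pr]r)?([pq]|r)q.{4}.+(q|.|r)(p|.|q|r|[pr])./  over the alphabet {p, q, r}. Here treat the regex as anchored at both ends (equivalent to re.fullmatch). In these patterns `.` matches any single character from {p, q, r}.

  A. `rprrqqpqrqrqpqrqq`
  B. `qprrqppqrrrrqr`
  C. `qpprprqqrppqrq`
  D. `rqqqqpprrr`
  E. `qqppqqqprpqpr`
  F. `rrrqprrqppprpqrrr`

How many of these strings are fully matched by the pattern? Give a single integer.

A → match
B → match
C → no match
D → match
E → match
F → no match
Total matched: 4

4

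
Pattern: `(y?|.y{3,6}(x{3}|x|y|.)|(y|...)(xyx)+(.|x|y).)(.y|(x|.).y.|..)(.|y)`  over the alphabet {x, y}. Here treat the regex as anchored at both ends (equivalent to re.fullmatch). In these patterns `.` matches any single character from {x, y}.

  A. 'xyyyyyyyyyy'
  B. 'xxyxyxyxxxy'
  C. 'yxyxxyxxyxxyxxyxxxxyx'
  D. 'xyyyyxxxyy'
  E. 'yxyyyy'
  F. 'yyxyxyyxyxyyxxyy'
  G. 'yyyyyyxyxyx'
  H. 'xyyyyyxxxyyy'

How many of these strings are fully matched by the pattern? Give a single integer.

A → match
B → match
C → match
D → no match
E → match
F → no match
G → no match
H → match
Total matched: 5

5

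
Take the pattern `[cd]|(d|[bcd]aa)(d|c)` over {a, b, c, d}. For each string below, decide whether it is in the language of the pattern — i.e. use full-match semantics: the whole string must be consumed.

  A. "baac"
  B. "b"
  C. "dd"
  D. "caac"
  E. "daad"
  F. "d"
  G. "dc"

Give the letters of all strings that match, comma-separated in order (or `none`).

A, C, D, E, F, G

A. "baac" → match
B. "b" → no match
C. "dd" → match
D. "caac" → match
E. "daad" → match
F. "d" → match
G. "dc" → match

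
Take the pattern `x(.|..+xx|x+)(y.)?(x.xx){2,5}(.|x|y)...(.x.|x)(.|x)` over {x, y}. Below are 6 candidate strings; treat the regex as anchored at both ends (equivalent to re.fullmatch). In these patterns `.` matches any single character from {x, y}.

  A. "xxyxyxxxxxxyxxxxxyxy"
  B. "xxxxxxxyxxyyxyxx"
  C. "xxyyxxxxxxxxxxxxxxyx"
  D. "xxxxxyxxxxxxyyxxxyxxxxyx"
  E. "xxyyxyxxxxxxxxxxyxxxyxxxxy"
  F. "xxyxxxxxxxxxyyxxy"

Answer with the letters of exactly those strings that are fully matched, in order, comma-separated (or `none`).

B, C

A → no match
B → match
C → match
D → no match
E → no match
F → no match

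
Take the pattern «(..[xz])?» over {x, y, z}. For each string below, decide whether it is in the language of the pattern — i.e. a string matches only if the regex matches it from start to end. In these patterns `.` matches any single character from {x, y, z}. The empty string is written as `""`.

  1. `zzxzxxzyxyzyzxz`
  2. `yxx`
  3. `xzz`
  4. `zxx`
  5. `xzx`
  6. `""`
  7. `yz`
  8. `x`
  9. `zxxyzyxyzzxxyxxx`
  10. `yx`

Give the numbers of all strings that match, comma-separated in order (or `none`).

2, 3, 4, 5, 6

1 → no match
2. `yxx` → match
3. `xzz` → match
4. `zxx` → match
5. `xzx` → match
6. `""` → match
7. `yz` → no match
8. `x` → no match
9 → no match
10. `yx` → no match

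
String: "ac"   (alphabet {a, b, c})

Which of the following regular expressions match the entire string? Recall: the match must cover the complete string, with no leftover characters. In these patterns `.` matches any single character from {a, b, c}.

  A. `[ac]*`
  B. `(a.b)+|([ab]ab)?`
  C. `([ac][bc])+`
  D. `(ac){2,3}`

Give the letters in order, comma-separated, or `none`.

A → match
B → no match
C → match
D → no match

A, C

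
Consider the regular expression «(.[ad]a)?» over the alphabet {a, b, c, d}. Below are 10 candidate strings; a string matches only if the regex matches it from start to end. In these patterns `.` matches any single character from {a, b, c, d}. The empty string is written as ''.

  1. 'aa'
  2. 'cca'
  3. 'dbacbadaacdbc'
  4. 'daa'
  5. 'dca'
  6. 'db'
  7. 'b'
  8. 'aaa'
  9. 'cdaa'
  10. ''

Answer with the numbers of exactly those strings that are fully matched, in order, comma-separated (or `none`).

1 → no match
2 → no match
3 → no match
4 → match
5 → no match
6 → no match
7 → no match
8 → match
9 → no match
10 → match

4, 8, 10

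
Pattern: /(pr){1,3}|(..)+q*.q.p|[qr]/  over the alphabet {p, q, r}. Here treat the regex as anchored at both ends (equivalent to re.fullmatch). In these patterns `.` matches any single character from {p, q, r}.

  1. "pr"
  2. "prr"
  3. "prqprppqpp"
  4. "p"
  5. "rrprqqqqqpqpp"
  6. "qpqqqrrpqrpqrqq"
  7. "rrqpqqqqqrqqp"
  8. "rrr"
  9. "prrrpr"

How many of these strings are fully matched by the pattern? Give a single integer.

4

1. "pr" → match
2. "prr" → no match
3. "prqprppqpp" → match
4. "p" → no match
5 → match
6 → no match
7 → match
8. "rrr" → no match
9. "prrrpr" → no match
Total matched: 4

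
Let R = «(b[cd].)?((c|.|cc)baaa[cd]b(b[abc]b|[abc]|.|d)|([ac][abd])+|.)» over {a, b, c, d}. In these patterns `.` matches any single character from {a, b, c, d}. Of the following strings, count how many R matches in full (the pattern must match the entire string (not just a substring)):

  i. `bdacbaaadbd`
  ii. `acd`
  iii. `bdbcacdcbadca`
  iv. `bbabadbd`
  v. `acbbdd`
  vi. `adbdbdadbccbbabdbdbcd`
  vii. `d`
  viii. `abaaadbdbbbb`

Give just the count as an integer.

3

i → match
ii → no match
iii → match
iv → no match
v → no match
vi → no match
vii → match
viii → no match
Total matched: 3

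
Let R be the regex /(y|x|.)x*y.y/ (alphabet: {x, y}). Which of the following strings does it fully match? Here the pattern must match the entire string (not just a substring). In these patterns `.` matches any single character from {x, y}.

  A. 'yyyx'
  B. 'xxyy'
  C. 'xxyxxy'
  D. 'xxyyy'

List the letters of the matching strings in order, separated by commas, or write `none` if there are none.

A. 'yyyx' → no match — must end with 'y'
B. 'xxyy' → no match
C. 'xxyxxy' → no match
D. 'xxyyy' → match

D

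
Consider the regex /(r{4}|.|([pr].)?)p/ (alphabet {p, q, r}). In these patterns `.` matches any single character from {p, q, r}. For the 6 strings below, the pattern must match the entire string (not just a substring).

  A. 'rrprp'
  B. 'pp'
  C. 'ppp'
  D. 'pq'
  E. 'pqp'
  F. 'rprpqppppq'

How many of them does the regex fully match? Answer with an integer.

3

A → no match
B → match
C → match
D → no match — must end with 'p'
E → match
F → no match — must end with 'p'
Total matched: 3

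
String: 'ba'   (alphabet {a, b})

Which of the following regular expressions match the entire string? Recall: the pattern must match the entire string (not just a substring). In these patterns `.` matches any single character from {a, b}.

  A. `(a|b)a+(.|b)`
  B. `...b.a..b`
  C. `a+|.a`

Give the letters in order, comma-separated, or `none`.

C

A → no match
B → no match — must end with 'b'
C → match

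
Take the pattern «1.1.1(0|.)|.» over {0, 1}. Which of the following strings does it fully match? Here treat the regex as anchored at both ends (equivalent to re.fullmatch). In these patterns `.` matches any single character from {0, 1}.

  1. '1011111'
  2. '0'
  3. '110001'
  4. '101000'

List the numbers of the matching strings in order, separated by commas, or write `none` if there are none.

1 → no match
2 → match
3 → no match
4 → no match

2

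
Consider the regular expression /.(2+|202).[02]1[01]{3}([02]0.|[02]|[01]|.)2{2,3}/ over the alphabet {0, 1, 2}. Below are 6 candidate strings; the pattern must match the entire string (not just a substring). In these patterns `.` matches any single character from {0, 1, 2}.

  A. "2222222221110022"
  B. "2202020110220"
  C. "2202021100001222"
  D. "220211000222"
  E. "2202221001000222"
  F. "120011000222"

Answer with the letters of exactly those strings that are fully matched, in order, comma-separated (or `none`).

A, C, D, E, F

A → match
B → no match — must end with "2"
C → match
D → match
E → match
F → match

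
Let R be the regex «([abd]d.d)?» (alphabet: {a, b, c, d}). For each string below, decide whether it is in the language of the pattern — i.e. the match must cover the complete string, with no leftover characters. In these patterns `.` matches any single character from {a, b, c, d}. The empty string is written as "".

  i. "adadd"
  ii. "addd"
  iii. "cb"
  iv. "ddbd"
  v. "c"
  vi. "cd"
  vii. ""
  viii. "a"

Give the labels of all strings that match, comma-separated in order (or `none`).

i → no match
ii → match
iii → no match
iv → match
v → no match
vi → no match
vii → match
viii → no match

ii, iv, vii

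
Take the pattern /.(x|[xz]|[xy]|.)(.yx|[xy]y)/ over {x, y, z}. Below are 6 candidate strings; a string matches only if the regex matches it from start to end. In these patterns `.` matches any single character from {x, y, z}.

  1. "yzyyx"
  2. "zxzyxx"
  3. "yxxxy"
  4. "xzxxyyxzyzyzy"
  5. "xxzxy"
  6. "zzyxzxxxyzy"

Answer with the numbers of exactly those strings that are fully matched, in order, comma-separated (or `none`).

1

1 → match
2 → no match
3 → no match
4 → no match
5 → no match
6 → no match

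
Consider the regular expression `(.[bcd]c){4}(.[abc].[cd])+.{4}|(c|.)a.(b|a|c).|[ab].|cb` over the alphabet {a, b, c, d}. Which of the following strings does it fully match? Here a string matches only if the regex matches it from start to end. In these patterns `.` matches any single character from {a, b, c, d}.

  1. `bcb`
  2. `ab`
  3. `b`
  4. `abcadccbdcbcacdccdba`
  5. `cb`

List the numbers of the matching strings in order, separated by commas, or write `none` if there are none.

2, 5

1 → no match
2 → match
3 → no match
4 → no match
5 → match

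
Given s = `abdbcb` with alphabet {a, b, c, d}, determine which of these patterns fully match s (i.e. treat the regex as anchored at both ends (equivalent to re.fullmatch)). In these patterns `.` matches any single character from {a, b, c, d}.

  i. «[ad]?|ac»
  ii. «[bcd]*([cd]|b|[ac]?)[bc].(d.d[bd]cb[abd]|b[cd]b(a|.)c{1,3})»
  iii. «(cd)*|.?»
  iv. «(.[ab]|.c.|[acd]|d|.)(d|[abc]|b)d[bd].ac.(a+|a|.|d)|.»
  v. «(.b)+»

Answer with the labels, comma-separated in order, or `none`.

v

i → no match
ii → no match
iii → no match
iv → no match
v → match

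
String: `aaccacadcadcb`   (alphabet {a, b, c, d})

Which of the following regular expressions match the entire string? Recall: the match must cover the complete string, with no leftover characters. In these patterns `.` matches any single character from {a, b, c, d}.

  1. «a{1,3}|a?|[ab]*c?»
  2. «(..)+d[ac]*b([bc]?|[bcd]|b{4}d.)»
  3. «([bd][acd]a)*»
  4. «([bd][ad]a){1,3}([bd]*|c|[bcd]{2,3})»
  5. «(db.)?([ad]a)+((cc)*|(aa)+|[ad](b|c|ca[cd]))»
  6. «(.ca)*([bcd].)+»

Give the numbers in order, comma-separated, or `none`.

2

1 → no match
2 → match
3 → no match
4 → no match
5 → no match
6 → no match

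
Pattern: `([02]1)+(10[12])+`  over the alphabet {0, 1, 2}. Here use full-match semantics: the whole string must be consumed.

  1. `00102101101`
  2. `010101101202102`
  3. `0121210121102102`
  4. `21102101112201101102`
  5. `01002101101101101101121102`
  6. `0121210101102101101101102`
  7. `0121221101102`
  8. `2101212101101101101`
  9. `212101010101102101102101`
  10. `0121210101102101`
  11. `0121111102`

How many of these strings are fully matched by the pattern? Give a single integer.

1. `00102101101` → no match
2 → no match
3 → match
4 → no match
5 → no match
6 → match
7 → no match
8 → match
9 → match
10 → match
11. `0121111102` → no match
Total matched: 5

5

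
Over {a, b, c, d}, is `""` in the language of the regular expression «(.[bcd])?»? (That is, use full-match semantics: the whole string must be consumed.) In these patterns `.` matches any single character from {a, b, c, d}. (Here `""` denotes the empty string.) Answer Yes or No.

Yes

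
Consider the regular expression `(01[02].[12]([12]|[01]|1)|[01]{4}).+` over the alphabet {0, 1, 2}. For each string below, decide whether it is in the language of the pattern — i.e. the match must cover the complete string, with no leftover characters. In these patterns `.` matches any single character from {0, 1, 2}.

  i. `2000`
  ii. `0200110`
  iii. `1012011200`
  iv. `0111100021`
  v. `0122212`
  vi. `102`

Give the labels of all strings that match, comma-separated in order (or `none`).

i → no match
ii → no match
iii → no match
iv → match
v → match
vi → no match

iv, v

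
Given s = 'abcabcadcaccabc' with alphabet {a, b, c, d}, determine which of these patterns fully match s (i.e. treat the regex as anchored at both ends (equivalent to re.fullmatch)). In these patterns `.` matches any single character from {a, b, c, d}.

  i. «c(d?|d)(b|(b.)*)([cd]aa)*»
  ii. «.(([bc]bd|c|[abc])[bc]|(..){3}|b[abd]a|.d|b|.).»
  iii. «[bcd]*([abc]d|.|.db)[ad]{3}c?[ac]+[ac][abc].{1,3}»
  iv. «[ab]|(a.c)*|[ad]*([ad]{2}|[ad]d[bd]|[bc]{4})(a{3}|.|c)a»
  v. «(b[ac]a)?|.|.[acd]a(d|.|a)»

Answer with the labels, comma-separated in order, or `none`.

iv

i → no match — must start with 'c'
ii → no match
iii → no match
iv → match
v → no match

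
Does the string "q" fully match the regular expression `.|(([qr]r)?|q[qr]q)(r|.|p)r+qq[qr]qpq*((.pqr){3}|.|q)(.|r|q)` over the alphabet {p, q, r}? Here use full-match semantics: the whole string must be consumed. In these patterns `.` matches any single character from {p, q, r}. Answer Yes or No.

Yes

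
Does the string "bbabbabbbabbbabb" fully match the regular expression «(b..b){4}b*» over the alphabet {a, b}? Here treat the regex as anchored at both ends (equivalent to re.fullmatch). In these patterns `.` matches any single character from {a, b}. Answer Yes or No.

Yes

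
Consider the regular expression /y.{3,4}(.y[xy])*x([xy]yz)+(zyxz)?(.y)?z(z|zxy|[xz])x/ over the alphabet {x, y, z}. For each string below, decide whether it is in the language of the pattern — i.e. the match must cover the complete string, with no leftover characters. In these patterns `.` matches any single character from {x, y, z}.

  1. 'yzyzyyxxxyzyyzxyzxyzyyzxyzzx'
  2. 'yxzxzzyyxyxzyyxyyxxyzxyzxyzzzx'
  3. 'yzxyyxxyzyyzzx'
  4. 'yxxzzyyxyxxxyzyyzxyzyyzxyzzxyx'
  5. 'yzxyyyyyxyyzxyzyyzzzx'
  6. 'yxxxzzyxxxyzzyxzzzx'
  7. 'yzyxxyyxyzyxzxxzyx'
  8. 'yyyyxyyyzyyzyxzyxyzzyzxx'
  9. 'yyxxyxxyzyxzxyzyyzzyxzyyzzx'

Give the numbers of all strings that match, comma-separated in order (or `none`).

1 → match
2 → match
3 → match
4 → match
5 → match
6 → match
7 → no match
8 → no match
9 → no match

1, 2, 3, 4, 5, 6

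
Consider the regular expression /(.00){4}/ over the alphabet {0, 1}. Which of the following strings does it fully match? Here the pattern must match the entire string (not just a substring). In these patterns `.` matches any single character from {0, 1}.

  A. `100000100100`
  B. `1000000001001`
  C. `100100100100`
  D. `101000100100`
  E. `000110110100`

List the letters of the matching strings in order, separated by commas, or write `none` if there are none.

A. `100000100100` → match
B → no match — must end with `00`
C. `100100100100` → match
D. `101000100100` → no match
E. `000110110100` → no match

A, C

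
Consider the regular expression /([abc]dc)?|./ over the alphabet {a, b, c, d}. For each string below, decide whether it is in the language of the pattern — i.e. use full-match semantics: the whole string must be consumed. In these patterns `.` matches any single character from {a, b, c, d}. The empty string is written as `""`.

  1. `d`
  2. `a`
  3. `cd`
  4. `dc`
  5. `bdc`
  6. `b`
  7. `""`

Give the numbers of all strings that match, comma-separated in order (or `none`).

1, 2, 5, 6, 7

1 → match
2 → match
3 → no match
4 → no match
5 → match
6 → match
7 → match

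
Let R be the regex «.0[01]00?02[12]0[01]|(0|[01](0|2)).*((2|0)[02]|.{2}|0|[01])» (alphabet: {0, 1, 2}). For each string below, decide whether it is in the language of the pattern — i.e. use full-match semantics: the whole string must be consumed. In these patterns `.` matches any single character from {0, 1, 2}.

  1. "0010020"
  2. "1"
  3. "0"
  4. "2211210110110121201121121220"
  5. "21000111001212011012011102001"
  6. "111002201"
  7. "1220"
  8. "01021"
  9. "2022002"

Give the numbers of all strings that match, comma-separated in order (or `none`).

1 → match
2 → no match
3 → no match
4 → no match
5 → no match
6 → no match
7 → match
8 → match
9 → no match

1, 7, 8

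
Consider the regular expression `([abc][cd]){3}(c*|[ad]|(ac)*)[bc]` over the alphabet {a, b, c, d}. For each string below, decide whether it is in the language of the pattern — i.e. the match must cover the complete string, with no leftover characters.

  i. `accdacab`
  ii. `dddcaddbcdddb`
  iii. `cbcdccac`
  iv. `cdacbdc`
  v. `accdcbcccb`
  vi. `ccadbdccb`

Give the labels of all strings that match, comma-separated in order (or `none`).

i, iv, vi

i → match
ii → no match
iii → no match
iv → match
v → no match
vi → match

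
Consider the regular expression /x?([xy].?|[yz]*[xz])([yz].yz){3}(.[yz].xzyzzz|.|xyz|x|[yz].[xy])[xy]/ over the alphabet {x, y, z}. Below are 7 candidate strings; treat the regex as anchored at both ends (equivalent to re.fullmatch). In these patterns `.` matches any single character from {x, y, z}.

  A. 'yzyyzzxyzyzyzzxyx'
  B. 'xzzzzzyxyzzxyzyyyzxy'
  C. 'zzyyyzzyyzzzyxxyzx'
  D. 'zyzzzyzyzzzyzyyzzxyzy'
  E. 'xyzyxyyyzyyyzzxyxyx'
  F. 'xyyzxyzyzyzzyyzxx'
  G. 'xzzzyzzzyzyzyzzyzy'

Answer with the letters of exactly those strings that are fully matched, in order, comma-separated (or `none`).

A → match
B → match
C → no match
D → no match
E → no match
F → match
G → no match

A, B, F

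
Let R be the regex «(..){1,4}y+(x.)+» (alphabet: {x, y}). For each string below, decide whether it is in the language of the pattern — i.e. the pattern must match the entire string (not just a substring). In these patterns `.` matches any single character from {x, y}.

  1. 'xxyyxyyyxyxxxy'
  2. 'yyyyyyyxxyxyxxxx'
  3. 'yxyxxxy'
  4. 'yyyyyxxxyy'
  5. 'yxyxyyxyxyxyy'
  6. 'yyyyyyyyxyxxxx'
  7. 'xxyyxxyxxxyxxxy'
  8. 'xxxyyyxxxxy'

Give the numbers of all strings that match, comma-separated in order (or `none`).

1, 3, 6, 7

1 → match
2 → no match
3 → match
4 → no match
5 → no match
6 → match
7 → match
8 → no match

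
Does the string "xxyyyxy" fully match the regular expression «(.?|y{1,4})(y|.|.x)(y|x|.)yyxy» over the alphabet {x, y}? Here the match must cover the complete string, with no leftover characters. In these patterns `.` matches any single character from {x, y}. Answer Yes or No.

Yes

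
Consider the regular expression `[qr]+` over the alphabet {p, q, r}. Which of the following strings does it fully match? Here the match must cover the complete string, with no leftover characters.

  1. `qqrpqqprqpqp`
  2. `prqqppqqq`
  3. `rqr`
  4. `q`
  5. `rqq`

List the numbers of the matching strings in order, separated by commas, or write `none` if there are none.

1 → no match
2 → no match
3 → match
4 → match
5 → match

3, 4, 5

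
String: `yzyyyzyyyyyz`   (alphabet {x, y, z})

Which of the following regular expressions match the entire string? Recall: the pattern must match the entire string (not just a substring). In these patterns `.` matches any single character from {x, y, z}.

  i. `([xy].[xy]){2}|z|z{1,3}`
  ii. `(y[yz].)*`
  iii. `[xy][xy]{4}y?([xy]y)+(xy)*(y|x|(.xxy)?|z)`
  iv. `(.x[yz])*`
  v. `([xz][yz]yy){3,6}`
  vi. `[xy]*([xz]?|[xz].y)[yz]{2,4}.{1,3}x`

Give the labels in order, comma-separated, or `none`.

ii

i → no match
ii → match
iii → no match
iv → no match
v → no match — must end with `yy`
vi → no match — must end with `x`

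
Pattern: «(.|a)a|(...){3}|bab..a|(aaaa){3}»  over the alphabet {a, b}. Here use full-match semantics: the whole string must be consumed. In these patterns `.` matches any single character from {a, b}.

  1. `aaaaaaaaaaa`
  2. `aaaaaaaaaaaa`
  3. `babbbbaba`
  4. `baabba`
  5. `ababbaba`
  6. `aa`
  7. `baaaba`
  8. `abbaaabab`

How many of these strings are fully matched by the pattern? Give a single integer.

4

1 → no match
2 → match
3 → match
4 → no match
5 → no match
6 → match
7 → no match
8 → match
Total matched: 4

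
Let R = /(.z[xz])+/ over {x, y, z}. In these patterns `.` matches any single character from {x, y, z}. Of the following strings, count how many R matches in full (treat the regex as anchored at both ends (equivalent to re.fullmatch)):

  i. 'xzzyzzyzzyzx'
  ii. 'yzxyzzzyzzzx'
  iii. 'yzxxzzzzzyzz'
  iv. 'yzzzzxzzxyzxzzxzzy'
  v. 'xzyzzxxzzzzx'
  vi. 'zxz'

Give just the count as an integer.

2

i → match
ii → no match
iii → match
iv → no match
v → no match
vi → no match
Total matched: 2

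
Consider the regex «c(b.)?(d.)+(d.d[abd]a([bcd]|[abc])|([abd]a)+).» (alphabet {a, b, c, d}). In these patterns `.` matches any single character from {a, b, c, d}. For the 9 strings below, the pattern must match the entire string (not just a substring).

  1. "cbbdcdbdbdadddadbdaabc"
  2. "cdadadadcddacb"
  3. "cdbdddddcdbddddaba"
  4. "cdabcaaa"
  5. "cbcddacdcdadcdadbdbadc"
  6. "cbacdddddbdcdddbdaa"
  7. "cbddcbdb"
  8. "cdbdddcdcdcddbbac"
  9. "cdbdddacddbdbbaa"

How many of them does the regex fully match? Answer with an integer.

3

1 → match
2 → match
3 → match
4 → no match
5 → no match
6 → no match
7 → no match
8 → no match
9 → no match
Total matched: 3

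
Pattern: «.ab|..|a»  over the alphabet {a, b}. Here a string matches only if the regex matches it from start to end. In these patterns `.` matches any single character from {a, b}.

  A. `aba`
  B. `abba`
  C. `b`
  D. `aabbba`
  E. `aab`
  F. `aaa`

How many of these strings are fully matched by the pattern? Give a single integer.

A → no match
B → no match
C → no match
D → no match
E → match
F → no match
Total matched: 1

1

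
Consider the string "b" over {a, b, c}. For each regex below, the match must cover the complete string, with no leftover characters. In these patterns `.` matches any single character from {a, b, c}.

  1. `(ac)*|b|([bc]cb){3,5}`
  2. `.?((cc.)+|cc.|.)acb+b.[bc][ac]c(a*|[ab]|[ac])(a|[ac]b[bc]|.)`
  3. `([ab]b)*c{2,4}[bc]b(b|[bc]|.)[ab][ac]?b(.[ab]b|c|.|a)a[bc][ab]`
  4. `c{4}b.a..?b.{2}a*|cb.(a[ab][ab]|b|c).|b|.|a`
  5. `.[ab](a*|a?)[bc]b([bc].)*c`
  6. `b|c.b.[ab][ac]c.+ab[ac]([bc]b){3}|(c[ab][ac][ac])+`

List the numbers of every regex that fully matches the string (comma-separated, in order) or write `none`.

1 → match
2 → no match
3 → no match
4 → match
5 → no match — must end with "c"
6 → match

1, 4, 6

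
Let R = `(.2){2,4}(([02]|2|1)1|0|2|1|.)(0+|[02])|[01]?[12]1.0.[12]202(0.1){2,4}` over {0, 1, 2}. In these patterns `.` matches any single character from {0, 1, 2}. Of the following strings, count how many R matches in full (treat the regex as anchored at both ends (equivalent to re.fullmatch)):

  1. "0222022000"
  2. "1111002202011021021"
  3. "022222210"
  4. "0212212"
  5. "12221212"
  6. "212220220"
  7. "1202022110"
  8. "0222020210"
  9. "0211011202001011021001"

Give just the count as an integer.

7

1. "0222022000" → match
2 → match
3. "022222210" → match
4. "0212212" → match
5. "12221212" → match
6. "212220220" → no match
7. "1202022110" → no match
8. "0222020210" → match
9 → match
Total matched: 7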